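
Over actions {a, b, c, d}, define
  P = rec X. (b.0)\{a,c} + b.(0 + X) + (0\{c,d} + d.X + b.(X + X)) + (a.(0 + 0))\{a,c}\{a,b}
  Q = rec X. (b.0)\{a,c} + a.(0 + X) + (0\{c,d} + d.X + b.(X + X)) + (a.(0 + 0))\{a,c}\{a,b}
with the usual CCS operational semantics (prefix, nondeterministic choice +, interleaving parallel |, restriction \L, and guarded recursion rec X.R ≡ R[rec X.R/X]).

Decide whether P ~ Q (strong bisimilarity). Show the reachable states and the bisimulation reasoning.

P's transition system — 4 states:
  s0 = rec X. (b.0)\{a,c} + b.(0 + X) + (0\{c,d} + d.X + b.(X + X)) + (a.(0 + 0))\{a,c}\{a,b} | =b=> s1, =b=> s2, =b=> s3, =d=> s0
  s1 = (rec X. (b.0)\{a,c} + b.(0 + X) + (0\{c,d} + d.X + b.(X + X)) + (a.(0 + 0))\{a,c}\{a,b}) + (rec X. (b.0)\{a,c} + b.(0 + X) + (0\{c,d} + d.X + b.(X + X)) + (a.(0 + 0))\{a,c}\{a,b}) | =b=> s1, =b=> s2, =b=> s3, =d=> s0
  s2 = 0 + (rec X. (b.0)\{a,c} + b.(0 + X) + (0\{c,d} + d.X + b.(X + X)) + (a.(0 + 0))\{a,c}\{a,b}) | =b=> s1, =b=> s2, =b=> s3, =d=> s0
  s3 = 0\{a,c} | (no moves)
Q's transition system — 4 states:
  t0 = rec X. (b.0)\{a,c} + a.(0 + X) + (0\{c,d} + d.X + b.(X + X)) + (a.(0 + 0))\{a,c}\{a,b} | =a=> t1, =b=> t2, =b=> t3, =d=> t0
  t1 = 0 + (rec X. (b.0)\{a,c} + a.(0 + X) + (0\{c,d} + d.X + b.(X + X)) + (a.(0 + 0))\{a,c}\{a,b}) | =a=> t1, =b=> t2, =b=> t3, =d=> t0
  t2 = (rec X. (b.0)\{a,c} + a.(0 + X) + (0\{c,d} + d.X + b.(X + X)) + (a.(0 + 0))\{a,c}\{a,b}) + (rec X. (b.0)\{a,c} + a.(0 + X) + (0\{c,d} + d.X + b.(X + X)) + (a.(0 + 0))\{a,c}\{a,b}) | =a=> t1, =b=> t2, =b=> t3, =d=> t0
  t3 = 0\{a,c} | (no moves)
Bisimilarity quotient blocks:
  B0 = {s0, s1, s2}
  B1 = {s3, t3}
  B2 = {t0, t1, t2}
s0 ∈ B0, t0 ∈ B2 → different blocks

P ≁ Q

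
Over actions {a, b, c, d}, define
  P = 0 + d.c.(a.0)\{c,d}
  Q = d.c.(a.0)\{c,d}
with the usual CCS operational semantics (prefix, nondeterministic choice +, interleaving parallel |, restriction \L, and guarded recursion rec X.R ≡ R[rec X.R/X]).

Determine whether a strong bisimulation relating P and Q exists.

LTS(P): 4 reachable states
  s0 = 0 + d.c.(a.0)\{c,d} → =d=> s1
  s1 = c.(a.0)\{c,d} → =c=> s2
  s2 = (a.0)\{c,d} → =a=> s3
  s3 = 0\{c,d} → deadlocked
LTS(Q): 4 reachable states
  t0 = d.c.(a.0)\{c,d} → =d=> t1
  t1 = c.(a.0)\{c,d} → =c=> t2
  t2 = (a.0)\{c,d} → =a=> t3
  t3 = 0\{c,d} → deadlocked
Bisimilarity quotient blocks:
  B0 = {s0, t0}
  B1 = {s1, t1}
  B2 = {s2, t2}
  B3 = {s3, t3}
s0 ∈ B0, t0 ∈ B0 → same block

P ~ Q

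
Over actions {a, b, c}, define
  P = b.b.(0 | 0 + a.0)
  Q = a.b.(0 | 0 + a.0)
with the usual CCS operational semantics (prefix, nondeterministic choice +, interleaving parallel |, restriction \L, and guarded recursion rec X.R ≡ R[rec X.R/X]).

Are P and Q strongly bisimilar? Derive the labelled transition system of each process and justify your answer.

P ≁ Q

Reachable graph of P (4 states):
  s0 = b.b.(0 | 0 + a.0) ⊢ ··b··> s1
  s1 = b.(0 | 0 + a.0) ⊢ ··b··> s2
  s2 = 0 | 0 + a.0 ⊢ ··a··> s3
  s3 = 0 ⊢ (no moves)
Reachable graph of Q (4 states):
  t0 = a.b.(0 | 0 + a.0) ⊢ ··a··> t1
  t1 = b.(0 | 0 + a.0) ⊢ ··b··> t2
  t2 = 0 | 0 + a.0 ⊢ ··a··> t3
  t3 = 0 ⊢ (no moves)
Partition-refinement fixed point:
  B0 = {s0}
  B1 = {s1, t1}
  B2 = {s2, t2}
  B3 = {s3, t3}
  B4 = {t0}
s0 ∈ B0, t0 ∈ B4 → different blocks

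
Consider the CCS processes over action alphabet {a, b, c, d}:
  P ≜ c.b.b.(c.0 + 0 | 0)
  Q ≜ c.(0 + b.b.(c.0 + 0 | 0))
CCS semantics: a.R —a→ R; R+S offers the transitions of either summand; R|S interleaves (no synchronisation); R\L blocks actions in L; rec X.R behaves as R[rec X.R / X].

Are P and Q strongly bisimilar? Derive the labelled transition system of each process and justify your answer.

Reachable graph of P (5 states):
  s0 = c.b.b.(c.0 + 0 | 0) ⊢ -c-> s1
  s1 = b.b.(c.0 + 0 | 0) ⊢ -b-> s2
  s2 = b.(c.0 + 0 | 0) ⊢ -b-> s3
  s3 = c.0 + 0 | 0 ⊢ -c-> s4
  s4 = 0 ⊢ ∅
Reachable graph of Q (5 states):
  t0 = c.(0 + b.b.(c.0 + 0 | 0)) ⊢ -c-> t1
  t1 = 0 + b.b.(c.0 + 0 | 0) ⊢ -b-> t2
  t2 = b.(c.0 + 0 | 0) ⊢ -b-> t3
  t3 = c.0 + 0 | 0 ⊢ -c-> t4
  t4 = 0 ⊢ ∅
Partition-refinement fixed point:
  B0 = {s0, t0}
  B1 = {s1, t1}
  B2 = {s2, t2}
  B3 = {s3, t3}
  B4 = {s4, t4}
s0 ∈ B0, t0 ∈ B0 → same block

YES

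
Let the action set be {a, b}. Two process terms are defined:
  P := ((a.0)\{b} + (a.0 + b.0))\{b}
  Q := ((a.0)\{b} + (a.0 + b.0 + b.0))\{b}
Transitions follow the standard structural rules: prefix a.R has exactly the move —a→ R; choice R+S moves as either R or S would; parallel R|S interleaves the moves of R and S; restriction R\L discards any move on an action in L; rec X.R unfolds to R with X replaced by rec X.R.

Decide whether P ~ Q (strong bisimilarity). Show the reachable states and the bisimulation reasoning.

YES

LTS(P): 3 reachable states
  u0 = ((a.0)\{b} + (a.0 + b.0))\{b} ⊢ --a--▸ u1, --a--▸ u2
  u1 = 0\{b} ⊢ ∅
  u2 = 0\{b}\{b} ⊢ ∅
LTS(Q): 3 reachable states
  v0 = ((a.0)\{b} + (a.0 + b.0 + b.0))\{b} ⊢ --a--▸ v1, --a--▸ v2
  v1 = 0\{b} ⊢ ∅
  v2 = 0\{b}\{b} ⊢ ∅
Coarsest stable partition (strong bisimilarity classes):
  B0 = {u0, v0}
  B1 = {u1, u2, v1, v2}
u0 ∈ B0, v0 ∈ B0 → same block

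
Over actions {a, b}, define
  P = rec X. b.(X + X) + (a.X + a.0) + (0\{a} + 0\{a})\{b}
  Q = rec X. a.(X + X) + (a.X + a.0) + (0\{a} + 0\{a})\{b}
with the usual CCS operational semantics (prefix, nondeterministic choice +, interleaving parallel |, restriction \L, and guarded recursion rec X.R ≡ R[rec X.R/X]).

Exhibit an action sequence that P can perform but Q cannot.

P's transition system — 3 states:
  p0 = rec X. b.(X + X) + (a.X + a.0) + (0\{a} + 0\{a})\{b} → -a-> p0, -a-> p1, -b-> p2
  p1 = 0 → (no moves)
  p2 = (rec X. b.(X + X) + (a.X + a.0) + (0\{a} + 0\{a})\{b}) + (rec X. b.(X + X) + (a.X + a.0) + (0\{a} + 0\{a})\{b}) → -a-> p0, -a-> p1, -b-> p2
Q's transition system — 3 states:
  q0 = rec X. a.(X + X) + (a.X + a.0) + (0\{a} + 0\{a})\{b} → -a-> q0, -a-> q1, -a-> q2
  q1 = (rec X. a.(X + X) + (a.X + a.0) + (0\{a} + 0\{a})\{b}) + (rec X. a.(X + X) + (a.X + a.0) + (0\{a} + 0\{a})\{b}) → -a-> q0, -a-> q1, -a-> q2
  q2 = 0 → (no moves)
Executing b from P (initial set {p0}):
  after b @ step 1: {p2}
  ✓ P
Executing b from Q (initial set {q0}):
  after b @ step 1: no successor for Q

b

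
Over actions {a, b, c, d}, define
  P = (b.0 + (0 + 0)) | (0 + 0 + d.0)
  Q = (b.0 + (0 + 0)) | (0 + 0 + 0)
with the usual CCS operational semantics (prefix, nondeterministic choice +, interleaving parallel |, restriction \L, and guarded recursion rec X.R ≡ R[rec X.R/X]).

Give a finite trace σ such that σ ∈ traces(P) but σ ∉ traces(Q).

Reachable graph of P (4 states):
  s0 = (b.0 + (0 + 0)) | (0 + 0 + d.0) :: =b=> s1, =d=> s2
  s1 = 0 | (0 + 0 + d.0) :: =d=> s3
  s2 = (b.0 + (0 + 0)) | 0 :: =b=> s3
  s3 = 0 | 0 :: ·
Reachable graph of Q (2 states):
  t0 = (b.0 + (0 + 0)) | (0 + 0 + 0) :: =b=> t1
  t1 = 0 | (0 + 0 + 0) :: ·
Executing d from P (initial set {s0}):
  [1] d ⇒ {s2}
  P completes σ.
Executing d from Q (initial set {t0}):
  [1] d ⇒ no successor for Q

d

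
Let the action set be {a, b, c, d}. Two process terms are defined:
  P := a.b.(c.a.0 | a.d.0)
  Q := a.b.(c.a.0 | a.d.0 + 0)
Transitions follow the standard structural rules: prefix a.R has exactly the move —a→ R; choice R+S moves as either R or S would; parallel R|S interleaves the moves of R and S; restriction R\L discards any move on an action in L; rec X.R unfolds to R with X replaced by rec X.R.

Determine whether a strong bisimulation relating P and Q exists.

Reachable graph of P (11 states):
  s0 = a.b.(c.a.0 | a.d.0) → -a-> s1
  s1 = b.(c.a.0 | a.d.0) → -b-> s2
  s2 = c.a.0 | a.d.0 → -a-> s3, -c-> s4
  s3 = c.a.0 | d.0 → -c-> s5, -d-> s6
  s4 = a.0 | a.d.0 → -a-> s5, -a-> s7
  s5 = a.0 | d.0 → -a-> s8, -d-> s9
  s6 = c.a.0 | 0 → -c-> s9
  s7 = 0 | a.d.0 → -a-> s8
  s8 = 0 | d.0 → -d-> s10
  s9 = a.0 | 0 → -a-> s10
  s10 = 0 | 0 → stopped
Reachable graph of Q (11 states):
  t0 = a.b.(c.a.0 | a.d.0 + 0) → -a-> t1
  t1 = b.(c.a.0 | a.d.0 + 0) → -b-> t2
  t2 = c.a.0 | a.d.0 + 0 → -a-> t3, -c-> t4
  t3 = c.a.0 | d.0 → -c-> t5, -d-> t6
  t4 = a.0 | a.d.0 → -a-> t5, -a-> t7
  t5 = a.0 | d.0 → -a-> t8, -d-> t9
  t6 = c.a.0 | 0 → -c-> t9
  t7 = 0 | a.d.0 → -a-> t8
  t8 = 0 | d.0 → -d-> t10
  t9 = a.0 | 0 → -a-> t10
  t10 = 0 | 0 → stopped
Partition-refinement fixed point:
  B0 = {s0, t0}
  B1 = {s1, t1}
  B2 = {s2, t2}
  B3 = {s3, t3}
  B4 = {s6, t6}
  B5 = {s9, t9}
  B6 = {s10, t10}
  B7 = {s5, t5}
  B8 = {s8, t8}
  B9 = {s4, t4}
  B10 = {s7, t7}
s0 ∈ B0, t0 ∈ B0 → same block

bisimilar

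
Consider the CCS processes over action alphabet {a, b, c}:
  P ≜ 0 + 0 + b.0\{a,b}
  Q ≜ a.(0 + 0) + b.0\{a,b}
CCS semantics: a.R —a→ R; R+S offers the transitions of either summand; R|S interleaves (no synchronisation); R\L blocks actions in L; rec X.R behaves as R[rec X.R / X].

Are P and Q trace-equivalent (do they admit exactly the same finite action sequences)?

trace-distinct — witness ⟨a⟩

LTS(P): 2 reachable states
  m0 = 0 + 0 + b.0\{a,b} ⊢ —b→ m1
  m1 = 0\{a,b} ⊢ deadlocked
LTS(Q): 3 reachable states
  n0 = a.(0 + 0) + b.0\{a,b} ⊢ —a→ n1, —b→ n2
  n1 = 0 + 0 ⊢ deadlocked
  n2 = 0\{a,b} ⊢ deadlocked
Executing a from Q (initial set {n0}):
  after a @ step 1: {n1}
  — Q admits the full trace.
Executing a from P (initial set {m0}):
  after a @ step 1: ∅ (P stuck)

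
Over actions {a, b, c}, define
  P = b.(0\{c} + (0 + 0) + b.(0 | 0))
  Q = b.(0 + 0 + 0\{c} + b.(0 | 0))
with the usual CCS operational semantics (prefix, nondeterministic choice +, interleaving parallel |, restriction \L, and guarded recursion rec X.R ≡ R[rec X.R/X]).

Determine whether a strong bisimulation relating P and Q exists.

bisimilar

LTS(P): 3 reachable states
  u0 = b.(0\{c} + (0 + 0) + b.(0 | 0)) ⊢ —b→ u1
  u1 = 0\{c} + (0 + 0) + b.(0 | 0) ⊢ —b→ u2
  u2 = 0 | 0 ⊢ ·
LTS(Q): 3 reachable states
  v0 = b.(0 + 0 + 0\{c} + b.(0 | 0)) ⊢ —b→ v1
  v1 = 0 + 0 + 0\{c} + b.(0 | 0) ⊢ —b→ v2
  v2 = 0 | 0 ⊢ ·
Bisimilarity quotient blocks:
  B0 = {u0, v0}
  B1 = {u1, v1}
  B2 = {u2, v2}
u0 ∈ B0, v0 ∈ B0 → same block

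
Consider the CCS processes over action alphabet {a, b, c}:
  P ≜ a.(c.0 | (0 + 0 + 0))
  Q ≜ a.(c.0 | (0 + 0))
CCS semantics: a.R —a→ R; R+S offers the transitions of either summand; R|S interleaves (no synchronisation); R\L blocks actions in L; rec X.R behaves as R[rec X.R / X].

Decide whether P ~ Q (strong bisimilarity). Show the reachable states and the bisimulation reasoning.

P ~ Q

LTS(P): 3 reachable states
  s0 = a.(c.0 | (0 + 0 + 0)) :: --a--▸ s1
  s1 = c.0 | (0 + 0 + 0) :: --c--▸ s2
  s2 = 0 | (0 + 0 + 0) :: (no moves)
LTS(Q): 3 reachable states
  t0 = a.(c.0 | (0 + 0)) :: --a--▸ t1
  t1 = c.0 | (0 + 0) :: --c--▸ t2
  t2 = 0 | (0 + 0) :: (no moves)
Bisimilarity quotient blocks:
  B0 = {s0, t0}
  B1 = {s1, t1}
  B2 = {s2, t2}
s0 ∈ B0, t0 ∈ B0 → same block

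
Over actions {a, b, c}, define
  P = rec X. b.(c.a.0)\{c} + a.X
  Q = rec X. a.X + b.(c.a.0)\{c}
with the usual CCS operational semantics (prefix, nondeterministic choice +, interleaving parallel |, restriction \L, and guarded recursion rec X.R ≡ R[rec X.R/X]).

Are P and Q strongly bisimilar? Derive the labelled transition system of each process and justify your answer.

Reachable graph of P (2 states):
  m0 = rec X. b.(c.a.0)\{c} + a.X | =a=> m0, =b=> m1
  m1 = (c.a.0)\{c} | ·
Reachable graph of Q (2 states):
  n0 = rec X. a.X + b.(c.a.0)\{c} | =a=> n0, =b=> n1
  n1 = (c.a.0)\{c} | ·
Bisimilarity quotient blocks:
  B0 = {m0, n0}
  B1 = {m1, n1}
m0 ∈ B0, n0 ∈ B0 → same block

P ~ Q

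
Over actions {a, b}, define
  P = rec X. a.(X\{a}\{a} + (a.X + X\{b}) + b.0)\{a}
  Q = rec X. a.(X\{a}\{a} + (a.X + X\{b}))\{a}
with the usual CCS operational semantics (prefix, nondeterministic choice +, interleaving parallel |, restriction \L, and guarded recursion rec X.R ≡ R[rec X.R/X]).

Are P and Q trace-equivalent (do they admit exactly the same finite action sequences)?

NO — witness ⟨ab⟩

LTS(P): 3 reachable states
  s0 = rec X. a.(X\{a}\{a} + (a.X + X\{b}) + b.0)\{a} ⊢ —a→ s1
  s1 = ((rec X. a.(X\{a}\{a} + (a.X + X\{b}) + b.0)\{a})\{a}\{a} + (a.(rec X. a.(X\{a}\{a} + (a.X + X\{b}) + b.0)\{a}) + (rec X. a.(X\{a}\{a} + (a.X + X\{b}) + b.0)\{a})\{b}) + b.0)\{a} ⊢ —b→ s2
  s2 = 0\{a} ⊢ ·
LTS(Q): 2 reachable states
  t0 = rec X. a.(X\{a}\{a} + (a.X + X\{b}))\{a} ⊢ —a→ t1
  t1 = ((rec X. a.(X\{a}\{a} + (a.X + X\{b}))\{a})\{a}\{a} + (a.(rec X. a.(X\{a}\{a} + (a.X + X\{b}))\{a}) + (rec X. a.(X\{a}\{a} + (a.X + X\{b}))\{a})\{b}))\{a} ⊢ ·
Run σ = ⟨ab⟩ on P: start {s0}
  [1] a ⇒ {s1}
  [2] b ⇒ {s2}
  ✓ P
Run σ = ⟨ab⟩ on Q: start {t0}
  [1] a ⇒ {t1}
  [2] b ⇒ ∅ (Q stuck)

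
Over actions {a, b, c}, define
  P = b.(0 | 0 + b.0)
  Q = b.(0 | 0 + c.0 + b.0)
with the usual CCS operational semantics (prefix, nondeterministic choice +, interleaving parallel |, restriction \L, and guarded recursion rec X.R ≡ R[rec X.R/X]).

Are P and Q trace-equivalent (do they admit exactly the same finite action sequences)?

P's transition system — 3 states:
  p0 = b.(0 | 0 + b.0) :: --b--▸ p1
  p1 = 0 | 0 + b.0 :: --b--▸ p2
  p2 = 0 :: ·
Q's transition system — 3 states:
  q0 = b.(0 | 0 + c.0 + b.0) :: --b--▸ q1
  q1 = 0 | 0 + c.0 + b.0 :: --b--▸ q2, --c--▸ q2
  q2 = 0 :: ·
Executing bc from Q (initial set {q0}):
  step 1 (b): {q1}
  step 2 (c): {q2}
  Q completes σ.
Executing bc from P (initial set {p0}):
  step 1 (b): {p1}
  step 2 (c): no successor for P

NO — witness ⟨bc⟩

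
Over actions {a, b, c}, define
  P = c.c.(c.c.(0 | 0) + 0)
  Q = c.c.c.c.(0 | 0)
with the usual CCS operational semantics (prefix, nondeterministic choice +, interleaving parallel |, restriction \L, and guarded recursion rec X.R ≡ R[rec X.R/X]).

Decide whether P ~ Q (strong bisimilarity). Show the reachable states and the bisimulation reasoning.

Reachable graph of P (5 states):
  u0 = c.c.(c.c.(0 | 0) + 0) has moves --c--▸ u1
  u1 = c.(c.c.(0 | 0) + 0) has moves --c--▸ u2
  u2 = c.c.(0 | 0) + 0 has moves --c--▸ u3
  u3 = c.(0 | 0) has moves --c--▸ u4
  u4 = 0 | 0 has moves ∅
Reachable graph of Q (5 states):
  v0 = c.c.c.c.(0 | 0) has moves --c--▸ v1
  v1 = c.c.c.(0 | 0) has moves --c--▸ v2
  v2 = c.c.(0 | 0) has moves --c--▸ v3
  v3 = c.(0 | 0) has moves --c--▸ v4
  v4 = 0 | 0 has moves ∅
Bisimilarity quotient blocks:
  B0 = {u0, v0}
  B1 = {u1, v1}
  B2 = {u2, v2}
  B3 = {u3, v3}
  B4 = {u4, v4}
u0 ∈ B0, v0 ∈ B0 → same block

YES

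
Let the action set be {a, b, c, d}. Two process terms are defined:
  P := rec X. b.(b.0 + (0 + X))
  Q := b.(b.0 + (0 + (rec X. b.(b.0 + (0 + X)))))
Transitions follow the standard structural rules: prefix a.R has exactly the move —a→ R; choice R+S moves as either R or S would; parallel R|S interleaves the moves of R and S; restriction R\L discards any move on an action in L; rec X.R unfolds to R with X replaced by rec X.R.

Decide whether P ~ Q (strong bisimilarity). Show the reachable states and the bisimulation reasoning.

LTS(P): 3 reachable states
  s0 = rec X. b.(b.0 + (0 + X)) :: --b--▸ s1
  s1 = b.0 + (0 + (rec X. b.(b.0 + (0 + X)))) :: --b--▸ s1, --b--▸ s2
  s2 = 0 :: ·
LTS(Q): 3 reachable states
  t0 = b.(b.0 + (0 + (rec X. b.(b.0 + (0 + X))))) :: --b--▸ t1
  t1 = b.0 + (0 + (rec X. b.(b.0 + (0 + X)))) :: --b--▸ t1, --b--▸ t2
  t2 = 0 :: ·
Coarsest stable partition (strong bisimilarity classes):
  B0 = {s0, t0}
  B1 = {s1, t1}
  B2 = {s2, t2}
s0 ∈ B0, t0 ∈ B0 → same block

P ~ Q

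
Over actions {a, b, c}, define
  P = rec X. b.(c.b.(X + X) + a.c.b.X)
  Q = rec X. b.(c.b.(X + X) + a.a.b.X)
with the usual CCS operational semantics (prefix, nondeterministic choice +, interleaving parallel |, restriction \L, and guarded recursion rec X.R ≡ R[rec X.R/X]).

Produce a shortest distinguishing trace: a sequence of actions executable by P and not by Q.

bac

Reachable graph of P (6 states):
  m0 = rec X. b.(c.b.(X + X) + a.c.b.X) ⊢ =b=> m1
  m1 = c.b.((rec X. b.(c.b.(X + X) + a.c.b.X)) + (rec X. b.(c.b.(X + X) + a.c.b.X))) + a.c.b.(rec X. b.(c.b.(X + X) + a.c.b.X)) ⊢ =a=> m2, =c=> m3
  m2 = c.b.(rec X. b.(c.b.(X + X) + a.c.b.X)) ⊢ =c=> m4
  m3 = b.((rec X. b.(c.b.(X + X) + a.c.b.X)) + (rec X. b.(c.b.(X + X) + a.c.b.X))) ⊢ =b=> m5
  m4 = b.(rec X. b.(c.b.(X + X) + a.c.b.X)) ⊢ =b=> m0
  m5 = (rec X. b.(c.b.(X + X) + a.c.b.X)) + (rec X. b.(c.b.(X + X) + a.c.b.X)) ⊢ =b=> m1
Reachable graph of Q (6 states):
  n0 = rec X. b.(c.b.(X + X) + a.a.b.X) ⊢ =b=> n1
  n1 = c.b.((rec X. b.(c.b.(X + X) + a.a.b.X)) + (rec X. b.(c.b.(X + X) + a.a.b.X))) + a.a.b.(rec X. b.(c.b.(X + X) + a.a.b.X)) ⊢ =a=> n2, =c=> n3
  n2 = a.b.(rec X. b.(c.b.(X + X) + a.a.b.X)) ⊢ =a=> n4
  n3 = b.((rec X. b.(c.b.(X + X) + a.a.b.X)) + (rec X. b.(c.b.(X + X) + a.a.b.X))) ⊢ =b=> n5
  n4 = b.(rec X. b.(c.b.(X + X) + a.a.b.X)) ⊢ =b=> n0
  n5 = (rec X. b.(c.b.(X + X) + a.a.b.X)) + (rec X. b.(c.b.(X + X) + a.a.b.X)) ⊢ =b=> n1
Trace ⟨bac⟩ through P, begin at {m0}:
  after b @ step 1: {m1}
  after a @ step 2: {m2}
  after c @ step 3: {m4}
  P completes σ.
Trace ⟨bac⟩ through Q, begin at {n0}:
  after b @ step 1: {n1}
  after a @ step 2: {n2}
  after c @ step 3: no successor for Q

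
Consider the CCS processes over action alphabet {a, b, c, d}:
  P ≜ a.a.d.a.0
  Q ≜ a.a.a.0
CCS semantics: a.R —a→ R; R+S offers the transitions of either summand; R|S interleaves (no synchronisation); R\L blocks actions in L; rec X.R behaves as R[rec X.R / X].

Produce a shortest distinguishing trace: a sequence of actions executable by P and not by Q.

P's transition system — 5 states:
  p0 = a.a.d.a.0 ⊢ =a=> p1
  p1 = a.d.a.0 ⊢ =a=> p2
  p2 = d.a.0 ⊢ =d=> p3
  p3 = a.0 ⊢ =a=> p4
  p4 = 0 ⊢ (no moves)
Q's transition system — 4 states:
  q0 = a.a.a.0 ⊢ =a=> q1
  q1 = a.a.0 ⊢ =a=> q2
  q2 = a.0 ⊢ =a=> q3
  q3 = 0 ⊢ (no moves)
Run σ = ⟨aad⟩ on P: start {p0}
  step 1 (a): {p1}
  step 2 (a): {p2}
  step 3 (d): {p3}
  ✓ P
Run σ = ⟨aad⟩ on Q: start {q0}
  step 1 (a): {q1}
  step 2 (a): {q2}
  step 3 (d): ∅ (Q stuck)

aad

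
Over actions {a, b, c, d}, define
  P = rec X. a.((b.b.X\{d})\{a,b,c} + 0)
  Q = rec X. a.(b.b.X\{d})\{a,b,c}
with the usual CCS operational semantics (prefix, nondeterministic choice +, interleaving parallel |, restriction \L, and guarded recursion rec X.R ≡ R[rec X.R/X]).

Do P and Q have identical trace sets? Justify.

P's transition system — 2 states:
  p0 = rec X. a.((b.b.X\{d})\{a,b,c} + 0) has moves --a--▸ p1
  p1 = (b.b.(rec X. a.((b.b.X\{d})\{a,b,c} + 0))\{d})\{a,b,c} + 0 has moves ∅
Q's transition system — 2 states:
  q0 = rec X. a.(b.b.X\{d})\{a,b,c} has moves --a--▸ q1
  q1 = (b.b.(rec X. a.(b.b.X\{d})\{a,b,c})\{d})\{a,b,c} has moves ∅
Coarsest stable partition (strong bisimilarity classes):
  B0 = {p0, q0}
  B1 = {p1, q1}
p0 ∈ B0, q0 ∈ B0 → same block
Bisimilar ⇒ trace-equivalent.

traces(P) = traces(Q)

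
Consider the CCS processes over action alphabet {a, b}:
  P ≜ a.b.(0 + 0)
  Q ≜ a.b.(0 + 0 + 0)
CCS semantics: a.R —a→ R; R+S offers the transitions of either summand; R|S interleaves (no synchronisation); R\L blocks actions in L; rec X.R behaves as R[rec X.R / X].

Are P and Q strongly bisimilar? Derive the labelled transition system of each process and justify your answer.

bisimilar

LTS(P): 3 reachable states
  s0 = a.b.(0 + 0) | ··a··> s1
  s1 = b.(0 + 0) | ··b··> s2
  s2 = 0 + 0 | deadlocked
LTS(Q): 3 reachable states
  t0 = a.b.(0 + 0 + 0) | ··a··> t1
  t1 = b.(0 + 0 + 0) | ··b··> t2
  t2 = 0 + 0 + 0 | deadlocked
Bisimilarity quotient blocks:
  B0 = {s0, t0}
  B1 = {s1, t1}
  B2 = {s2, t2}
s0 ∈ B0, t0 ∈ B0 → same block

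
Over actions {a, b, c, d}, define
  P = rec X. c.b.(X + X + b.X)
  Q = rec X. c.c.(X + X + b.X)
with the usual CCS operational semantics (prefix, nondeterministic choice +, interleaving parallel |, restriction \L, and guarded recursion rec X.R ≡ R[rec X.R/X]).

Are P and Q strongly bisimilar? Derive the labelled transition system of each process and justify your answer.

Reachable graph of P (3 states):
  m0 = rec X. c.b.(X + X + b.X) → ··c··> m1
  m1 = b.((rec X. c.b.(X + X + b.X)) + (rec X. c.b.(X + X + b.X)) + b.(rec X. c.b.(X + X + b.X))) → ··b··> m2
  m2 = (rec X. c.b.(X + X + b.X)) + (rec X. c.b.(X + X + b.X)) + b.(rec X. c.b.(X + X + b.X)) → ··b··> m0, ··c··> m1
Reachable graph of Q (3 states):
  n0 = rec X. c.c.(X + X + b.X) → ··c··> n1
  n1 = c.((rec X. c.c.(X + X + b.X)) + (rec X. c.c.(X + X + b.X)) + b.(rec X. c.c.(X + X + b.X))) → ··c··> n2
  n2 = (rec X. c.c.(X + X + b.X)) + (rec X. c.c.(X + X + b.X)) + b.(rec X. c.c.(X + X + b.X)) → ··b··> n0, ··c··> n1
Partition-refinement fixed point:
  B0 = {m0}
  B1 = {m1}
  B2 = {m2}
  B3 = {n0}
  B4 = {n1}
  B5 = {n2}
m0 ∈ B0, n0 ∈ B3 → different blocks

NO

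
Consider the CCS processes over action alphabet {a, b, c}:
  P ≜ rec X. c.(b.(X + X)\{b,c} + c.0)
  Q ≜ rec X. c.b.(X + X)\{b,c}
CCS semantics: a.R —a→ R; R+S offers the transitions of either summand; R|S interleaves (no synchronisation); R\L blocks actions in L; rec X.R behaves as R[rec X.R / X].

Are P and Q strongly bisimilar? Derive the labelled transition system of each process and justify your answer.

Reachable graph of P (4 states):
  u0 = rec X. c.(b.(X + X)\{b,c} + c.0) ⊢ --c--▸ u1
  u1 = b.((rec X. c.(b.(X + X)\{b,c} + c.0)) + (rec X. c.(b.(X + X)\{b,c} + c.0)))\{b,c} + c.0 ⊢ --b--▸ u2, --c--▸ u3
  u2 = ((rec X. c.(b.(X + X)\{b,c} + c.0)) + (rec X. c.(b.(X + X)\{b,c} + c.0)))\{b,c} ⊢ stopped
  u3 = 0 ⊢ stopped
Reachable graph of Q (3 states):
  v0 = rec X. c.b.(X + X)\{b,c} ⊢ --c--▸ v1
  v1 = b.((rec X. c.b.(X + X)\{b,c}) + (rec X. c.b.(X + X)\{b,c}))\{b,c} ⊢ --b--▸ v2
  v2 = ((rec X. c.b.(X + X)\{b,c}) + (rec X. c.b.(X + X)\{b,c}))\{b,c} ⊢ stopped
Coarsest stable partition (strong bisimilarity classes):
  B0 = {u0}
  B1 = {u1}
  B2 = {u2, u3, v2}
  B3 = {v0}
  B4 = {v1}
u0 ∈ B0, v0 ∈ B3 → different blocks

not bisimilar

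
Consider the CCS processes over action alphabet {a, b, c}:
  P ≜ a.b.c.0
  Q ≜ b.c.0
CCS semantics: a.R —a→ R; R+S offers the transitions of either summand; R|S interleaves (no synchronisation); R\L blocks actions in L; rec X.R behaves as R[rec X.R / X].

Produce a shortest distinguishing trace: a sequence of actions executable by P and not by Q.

a

LTS(P): 4 reachable states
  m0 = a.b.c.0 has moves —a→ m1
  m1 = b.c.0 has moves —b→ m2
  m2 = c.0 has moves —c→ m3
  m3 = 0 has moves deadlocked
LTS(Q): 3 reachable states
  n0 = b.c.0 has moves —b→ n1
  n1 = c.0 has moves —c→ n2
  n2 = 0 has moves deadlocked
Trace ⟨a⟩ through P, begin at {m0}:
  step 1 (a): {m1}
  P completes σ.
Trace ⟨a⟩ through Q, begin at {n0}:
  step 1 (a): ∅  — Q cannot continue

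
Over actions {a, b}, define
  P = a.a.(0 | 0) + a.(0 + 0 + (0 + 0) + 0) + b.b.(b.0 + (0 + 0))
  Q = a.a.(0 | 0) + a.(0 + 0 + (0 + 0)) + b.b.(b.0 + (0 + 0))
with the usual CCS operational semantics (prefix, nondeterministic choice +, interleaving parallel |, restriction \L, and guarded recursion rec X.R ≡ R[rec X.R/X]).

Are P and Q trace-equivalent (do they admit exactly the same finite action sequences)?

trace-equivalent

LTS(P): 7 reachable states
  u0 = a.a.(0 | 0) + a.(0 + 0 + (0 + 0) + 0) + b.b.(b.0 + (0 + 0)) → —a→ u1, —a→ u2, —b→ u3
  u1 = 0 + 0 + (0 + 0) + 0 → stopped
  u2 = a.(0 | 0) → —a→ u4
  u3 = b.(b.0 + (0 + 0)) → —b→ u5
  u4 = 0 | 0 → stopped
  u5 = b.0 + (0 + 0) → —b→ u6
  u6 = 0 → stopped
LTS(Q): 7 reachable states
  v0 = a.a.(0 | 0) + a.(0 + 0 + (0 + 0)) + b.b.(b.0 + (0 + 0)) → —a→ v1, —a→ v2, —b→ v3
  v1 = 0 + 0 + (0 + 0) → stopped
  v2 = a.(0 | 0) → —a→ v4
  v3 = b.(b.0 + (0 + 0)) → —b→ v5
  v4 = 0 | 0 → stopped
  v5 = b.0 + (0 + 0) → —b→ v6
  v6 = 0 → stopped
Partition-refinement fixed point:
  B0 = {u0, v0}
  B1 = {u2, v2}
  B2 = {u1, u4, u6, v1, v4, v6}
  B3 = {u3, v3}
  B4 = {u5, v5}
u0 ∈ B0, v0 ∈ B0 → same block
Bisimilar ⇒ trace-equivalent.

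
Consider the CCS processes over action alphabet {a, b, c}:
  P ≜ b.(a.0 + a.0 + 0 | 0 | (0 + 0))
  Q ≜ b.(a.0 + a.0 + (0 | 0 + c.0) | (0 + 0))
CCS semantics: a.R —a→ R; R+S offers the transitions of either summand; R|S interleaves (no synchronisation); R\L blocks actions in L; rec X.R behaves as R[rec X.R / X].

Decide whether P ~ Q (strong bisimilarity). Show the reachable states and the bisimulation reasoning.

P ≁ Q

P's transition system — 3 states:
  u0 = b.(a.0 + a.0 + 0 | 0 | (0 + 0)) ⊢ -b-> u1
  u1 = a.0 + a.0 + 0 | 0 | (0 + 0) ⊢ -a-> u2
  u2 = 0 ⊢ deadlocked
Q's transition system — 4 states:
  v0 = b.(a.0 + a.0 + (0 | 0 + c.0) | (0 + 0)) ⊢ -b-> v1
  v1 = a.0 + a.0 + (0 | 0 + c.0) | (0 + 0) ⊢ -a-> v2, -c-> v3
  v2 = 0 ⊢ deadlocked
  v3 = 0 | (0 + 0) ⊢ deadlocked
Partition-refinement fixed point:
  B0 = {u0}
  B1 = {u1}
  B2 = {u2, v2, v3}
  B3 = {v0}
  B4 = {v1}
u0 ∈ B0, v0 ∈ B3 → different blocks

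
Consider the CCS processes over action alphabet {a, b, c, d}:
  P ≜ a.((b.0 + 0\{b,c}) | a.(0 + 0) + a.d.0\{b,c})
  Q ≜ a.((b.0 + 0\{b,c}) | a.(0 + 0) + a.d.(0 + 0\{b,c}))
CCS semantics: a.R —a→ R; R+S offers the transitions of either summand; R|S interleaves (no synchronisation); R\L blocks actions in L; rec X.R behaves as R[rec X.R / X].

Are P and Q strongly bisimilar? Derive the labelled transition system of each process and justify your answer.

P's transition system — 7 states:
  u0 = a.((b.0 + 0\{b,c}) | a.(0 + 0) + a.d.0\{b,c}) ⊢ -a-> u1
  u1 = (b.0 + 0\{b,c}) | a.(0 + 0) + a.d.0\{b,c} ⊢ -a-> u2, -a-> u3, -b-> u4
  u2 = (b.0 + 0\{b,c}) | (0 + 0) ⊢ -b-> u5
  u3 = d.0\{b,c} ⊢ -d-> u6
  u4 = 0 | a.(0 + 0) ⊢ -a-> u5
  u5 = 0 | (0 + 0) ⊢ deadlocked
  u6 = 0\{b,c} ⊢ deadlocked
Q's transition system — 7 states:
  v0 = a.((b.0 + 0\{b,c}) | a.(0 + 0) + a.d.(0 + 0\{b,c})) ⊢ -a-> v1
  v1 = (b.0 + 0\{b,c}) | a.(0 + 0) + a.d.(0 + 0\{b,c}) ⊢ -a-> v2, -a-> v3, -b-> v4
  v2 = (b.0 + 0\{b,c}) | (0 + 0) ⊢ -b-> v5
  v3 = d.(0 + 0\{b,c}) ⊢ -d-> v6
  v4 = 0 | a.(0 + 0) ⊢ -a-> v5
  v5 = 0 | (0 + 0) ⊢ deadlocked
  v6 = 0 + 0\{b,c} ⊢ deadlocked
Partition-refinement fixed point:
  B0 = {u0, v0}
  B1 = {u1, v1}
  B2 = {u3, v3}
  B3 = {u5, u6, v5, v6}
  B4 = {u4, v4}
  B5 = {u2, v2}
u0 ∈ B0, v0 ∈ B0 → same block

bisimilar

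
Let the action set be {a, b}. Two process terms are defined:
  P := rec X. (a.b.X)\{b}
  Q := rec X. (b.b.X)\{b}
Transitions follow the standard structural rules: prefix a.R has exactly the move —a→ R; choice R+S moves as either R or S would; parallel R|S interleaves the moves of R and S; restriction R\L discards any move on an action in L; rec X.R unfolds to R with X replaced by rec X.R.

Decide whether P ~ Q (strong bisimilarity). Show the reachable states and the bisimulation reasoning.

LTS(P): 2 reachable states
  p0 = rec X. (a.b.X)\{b} :: --a--▸ p1
  p1 = (b.(rec X. (a.b.X)\{b}))\{b} :: ∅
LTS(Q): 1 reachable states
  q0 = rec X. (b.b.X)\{b} :: ∅
Coarsest stable partition (strong bisimilarity classes):
  B0 = {p0}
  B1 = {p1, q0}
p0 ∈ B0, q0 ∈ B1 → different blocks

P ≁ Q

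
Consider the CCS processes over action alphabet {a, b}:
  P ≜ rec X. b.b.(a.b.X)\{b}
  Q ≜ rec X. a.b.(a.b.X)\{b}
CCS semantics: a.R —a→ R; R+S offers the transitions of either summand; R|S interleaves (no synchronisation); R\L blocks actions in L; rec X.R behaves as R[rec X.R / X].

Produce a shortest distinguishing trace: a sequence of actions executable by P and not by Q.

b

P's transition system — 4 states:
  u0 = rec X. b.b.(a.b.X)\{b} has moves ··b··> u1
  u1 = b.(a.b.(rec X. b.b.(a.b.X)\{b}))\{b} has moves ··b··> u2
  u2 = (a.b.(rec X. b.b.(a.b.X)\{b}))\{b} has moves ··a··> u3
  u3 = (b.(rec X. b.b.(a.b.X)\{b}))\{b} has moves ∅
Q's transition system — 4 states:
  v0 = rec X. a.b.(a.b.X)\{b} has moves ··a··> v1
  v1 = b.(a.b.(rec X. a.b.(a.b.X)\{b}))\{b} has moves ··b··> v2
  v2 = (a.b.(rec X. a.b.(a.b.X)\{b}))\{b} has moves ··a··> v3
  v3 = (b.(rec X. a.b.(a.b.X)\{b}))\{b} has moves ∅
Executing b from P (initial set {u0}):
  after b @ step 1: {u1}
  P completes σ.
Executing b from Q (initial set {v0}):
  after b @ step 1: ∅  — Q cannot continue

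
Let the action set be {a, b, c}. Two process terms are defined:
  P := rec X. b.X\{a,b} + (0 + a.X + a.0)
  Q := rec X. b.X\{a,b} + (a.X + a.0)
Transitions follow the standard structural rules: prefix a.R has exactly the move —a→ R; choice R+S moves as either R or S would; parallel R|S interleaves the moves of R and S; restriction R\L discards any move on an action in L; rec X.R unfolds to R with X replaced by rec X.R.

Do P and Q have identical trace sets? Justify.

Reachable graph of P (3 states):
  m0 = rec X. b.X\{a,b} + (0 + a.X + a.0) ⊢ —a→ m0, —a→ m1, —b→ m2
  m1 = 0 ⊢ ·
  m2 = (rec X. b.X\{a,b} + (0 + a.X + a.0))\{a,b} ⊢ ·
Reachable graph of Q (3 states):
  n0 = rec X. b.X\{a,b} + (a.X + a.0) ⊢ —a→ n0, —a→ n1, —b→ n2
  n1 = 0 ⊢ ·
  n2 = (rec X. b.X\{a,b} + (a.X + a.0))\{a,b} ⊢ ·
Coarsest stable partition (strong bisimilarity classes):
  B0 = {m0, n0}
  B1 = {m1, m2, n1, n2}
m0 ∈ B0, n0 ∈ B0 → same block
Bisimilar ⇒ trace-equivalent.

trace-equivalent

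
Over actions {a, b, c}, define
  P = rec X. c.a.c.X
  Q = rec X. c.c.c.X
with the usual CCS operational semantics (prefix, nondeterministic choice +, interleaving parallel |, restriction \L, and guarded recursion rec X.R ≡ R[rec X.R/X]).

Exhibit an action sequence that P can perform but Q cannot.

ca

Reachable graph of P (3 states):
  p0 = rec X. c.a.c.X ⊢ --c--▸ p1
  p1 = a.c.(rec X. c.a.c.X) ⊢ --a--▸ p2
  p2 = c.(rec X. c.a.c.X) ⊢ --c--▸ p0
Reachable graph of Q (3 states):
  q0 = rec X. c.c.c.X ⊢ --c--▸ q1
  q1 = c.c.(rec X. c.c.c.X) ⊢ --c--▸ q2
  q2 = c.(rec X. c.c.c.X) ⊢ --c--▸ q0
Run σ = ⟨ca⟩ on P: start {p0}
  [1] c ⇒ {p1}
  [2] a ⇒ {p2}
  ✓ P
Run σ = ⟨ca⟩ on Q: start {q0}
  [1] c ⇒ {q1}
  [2] a ⇒ ∅ (Q stuck)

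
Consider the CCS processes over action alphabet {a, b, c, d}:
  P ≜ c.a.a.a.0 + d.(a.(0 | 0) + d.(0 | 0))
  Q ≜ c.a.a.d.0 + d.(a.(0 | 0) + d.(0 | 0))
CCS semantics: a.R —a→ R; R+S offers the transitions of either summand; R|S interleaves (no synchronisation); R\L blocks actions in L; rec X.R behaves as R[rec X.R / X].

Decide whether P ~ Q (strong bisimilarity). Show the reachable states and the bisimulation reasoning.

not bisimilar

Reachable graph of P (7 states):
  p0 = c.a.a.a.0 + d.(a.(0 | 0) + d.(0 | 0)) has moves =c=> p1, =d=> p2
  p1 = a.a.a.0 has moves =a=> p3
  p2 = a.(0 | 0) + d.(0 | 0) has moves =a=> p4, =d=> p4
  p3 = a.a.0 has moves =a=> p5
  p4 = 0 | 0 has moves ∅
  p5 = a.0 has moves =a=> p6
  p6 = 0 has moves ∅
Reachable graph of Q (7 states):
  q0 = c.a.a.d.0 + d.(a.(0 | 0) + d.(0 | 0)) has moves =c=> q1, =d=> q2
  q1 = a.a.d.0 has moves =a=> q3
  q2 = a.(0 | 0) + d.(0 | 0) has moves =a=> q4, =d=> q4
  q3 = a.d.0 has moves =a=> q5
  q4 = 0 | 0 has moves ∅
  q5 = d.0 has moves =d=> q6
  q6 = 0 has moves ∅
Partition-refinement fixed point:
  B0 = {p0}
  B1 = {p1}
  B2 = {p3}
  B3 = {p5}
  B4 = {p4, p6, q4, q6}
  B5 = {p2, q2}
  B6 = {q0}
  B7 = {q1}
  B8 = {q3}
  B9 = {q5}
p0 ∈ B0, q0 ∈ B6 → different blocks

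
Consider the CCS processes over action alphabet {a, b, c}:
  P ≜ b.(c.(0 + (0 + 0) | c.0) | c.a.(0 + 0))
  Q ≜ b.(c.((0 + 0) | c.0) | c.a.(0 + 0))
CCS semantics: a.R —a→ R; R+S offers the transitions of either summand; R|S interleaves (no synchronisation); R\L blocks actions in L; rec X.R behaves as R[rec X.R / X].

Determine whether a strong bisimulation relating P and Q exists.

P ~ Q

LTS(P): 10 reachable states
  s0 = b.(c.(0 + (0 + 0) | c.0) | c.a.(0 + 0)) → —b→ s1
  s1 = c.(0 + (0 + 0) | c.0) | c.a.(0 + 0) → —c→ s2, —c→ s3
  s2 = (0 + (0 + 0) | c.0) | c.a.(0 + 0) → —c→ s4, —c→ s5
  s3 = c.(0 + (0 + 0) | c.0) | a.(0 + 0) → —a→ s6, —c→ s4
  s4 = (0 + (0 + 0) | c.0) | a.(0 + 0) → —a→ s7, —c→ s8
  s5 = (0 + 0) | 0 | c.a.(0 + 0) → —c→ s8
  s6 = c.(0 + (0 + 0) | c.0) | (0 + 0) → —c→ s7
  s7 = (0 + (0 + 0) | c.0) | (0 + 0) → —c→ s9
  s8 = (0 + 0) | 0 | a.(0 + 0) → —a→ s9
  s9 = (0 + 0) | 0 | (0 + 0) → deadlocked
LTS(Q): 10 reachable states
  t0 = b.(c.((0 + 0) | c.0) | c.a.(0 + 0)) → —b→ t1
  t1 = c.((0 + 0) | c.0) | c.a.(0 + 0) → —c→ t2, —c→ t3
  t2 = (0 + 0) | c.0 | c.a.(0 + 0) → —c→ t4, —c→ t5
  t3 = c.((0 + 0) | c.0) | a.(0 + 0) → —a→ t6, —c→ t5
  t4 = (0 + 0) | 0 | c.a.(0 + 0) → —c→ t7
  t5 = (0 + 0) | c.0 | a.(0 + 0) → —a→ t8, —c→ t7
  t6 = c.((0 + 0) | c.0) | (0 + 0) → —c→ t8
  t7 = (0 + 0) | 0 | a.(0 + 0) → —a→ t9
  t8 = (0 + 0) | c.0 | (0 + 0) → —c→ t9
  t9 = (0 + 0) | 0 | (0 + 0) → deadlocked
Bisimilarity quotient blocks:
  B0 = {s0, t0}
  B1 = {s1, t1}
  B2 = {s3, t3}
  B3 = {s6, t6}
  B4 = {s7, t8}
  B5 = {s9, t9}
  B6 = {s4, t5}
  B7 = {s8, t7}
  B8 = {s2, t2}
  B9 = {s5, t4}
s0 ∈ B0, t0 ∈ B0 → same block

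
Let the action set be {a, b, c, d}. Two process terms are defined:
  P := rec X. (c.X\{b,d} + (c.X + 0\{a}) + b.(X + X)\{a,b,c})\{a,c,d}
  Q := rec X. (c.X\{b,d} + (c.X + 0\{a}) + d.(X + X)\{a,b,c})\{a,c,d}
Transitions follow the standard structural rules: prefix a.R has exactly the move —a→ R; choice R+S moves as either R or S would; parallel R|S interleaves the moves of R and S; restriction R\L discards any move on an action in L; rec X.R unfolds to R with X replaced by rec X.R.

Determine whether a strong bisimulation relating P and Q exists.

P ≁ Q

LTS(P): 2 reachable states
  p0 = rec X. (c.X\{b,d} + (c.X + 0\{a}) + b.(X + X)\{a,b,c})\{a,c,d} → —b→ p1
  p1 = ((rec X. (c.X\{b,d} + (c.X + 0\{a}) + b.(X + X)\{a,b,c})\{a,c,d}) + (rec X. (c.X\{b,d} + (c.X + 0\{a}) + b.(X + X)\{a,b,c})\{a,c,d}))\{a,b,c}\{a,c,d} → ∅
LTS(Q): 1 reachable states
  q0 = rec X. (c.X\{b,d} + (c.X + 0\{a}) + d.(X + X)\{a,b,c})\{a,c,d} → ∅
Coarsest stable partition (strong bisimilarity classes):
  B0 = {p0}
  B1 = {p1, q0}
p0 ∈ B0, q0 ∈ B1 → different blocks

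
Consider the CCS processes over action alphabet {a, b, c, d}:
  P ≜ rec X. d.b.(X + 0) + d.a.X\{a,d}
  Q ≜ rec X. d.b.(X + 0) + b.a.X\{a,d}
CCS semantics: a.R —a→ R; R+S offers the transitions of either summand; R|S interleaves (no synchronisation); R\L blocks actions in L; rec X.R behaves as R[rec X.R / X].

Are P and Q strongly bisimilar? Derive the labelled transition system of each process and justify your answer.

P's transition system — 5 states:
  s0 = rec X. d.b.(X + 0) + d.a.X\{a,d} → -d-> s1, -d-> s2
  s1 = a.(rec X. d.b.(X + 0) + d.a.X\{a,d})\{a,d} → -a-> s3
  s2 = b.((rec X. d.b.(X + 0) + d.a.X\{a,d}) + 0) → -b-> s4
  s3 = (rec X. d.b.(X + 0) + d.a.X\{a,d})\{a,d} → stopped
  s4 = (rec X. d.b.(X + 0) + d.a.X\{a,d}) + 0 → -d-> s1, -d-> s2
Q's transition system — 6 states:
  t0 = rec X. d.b.(X + 0) + b.a.X\{a,d} → -b-> t1, -d-> t2
  t1 = a.(rec X. d.b.(X + 0) + b.a.X\{a,d})\{a,d} → -a-> t3
  t2 = b.((rec X. d.b.(X + 0) + b.a.X\{a,d}) + 0) → -b-> t4
  t3 = (rec X. d.b.(X + 0) + b.a.X\{a,d})\{a,d} → -b-> t5
  t4 = (rec X. d.b.(X + 0) + b.a.X\{a,d}) + 0 → -b-> t1, -d-> t2
  t5 = (a.(rec X. d.b.(X + 0) + b.a.X\{a,d})\{a,d})\{a,d} → stopped
Bisimilarity quotient blocks:
  B0 = {s0, s4}
  B1 = {s2}
  B2 = {s1}
  B3 = {s3, t5}
  B4 = {t0, t4}
  B5 = {t2}
  B6 = {t1}
  B7 = {t3}
s0 ∈ B0, t0 ∈ B4 → different blocks

NO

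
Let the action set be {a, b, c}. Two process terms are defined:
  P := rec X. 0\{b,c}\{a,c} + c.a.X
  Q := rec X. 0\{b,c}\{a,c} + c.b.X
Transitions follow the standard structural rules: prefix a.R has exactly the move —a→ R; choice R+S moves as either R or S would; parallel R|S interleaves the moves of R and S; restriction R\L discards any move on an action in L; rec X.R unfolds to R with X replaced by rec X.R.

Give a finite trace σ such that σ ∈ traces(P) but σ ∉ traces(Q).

ca

LTS(P): 2 reachable states
  u0 = rec X. 0\{b,c}\{a,c} + c.a.X ⊢ —c→ u1
  u1 = a.(rec X. 0\{b,c}\{a,c} + c.a.X) ⊢ —a→ u0
LTS(Q): 2 reachable states
  v0 = rec X. 0\{b,c}\{a,c} + c.b.X ⊢ —c→ v1
  v1 = b.(rec X. 0\{b,c}\{a,c} + c.b.X) ⊢ —b→ v0
Run σ = ⟨ca⟩ on P: start {u0}
  step 1 (c): {u1}
  step 2 (a): {u0}
  ✓ P
Run σ = ⟨ca⟩ on Q: start {v0}
  step 1 (c): {v1}
  step 2 (a): no successor for Q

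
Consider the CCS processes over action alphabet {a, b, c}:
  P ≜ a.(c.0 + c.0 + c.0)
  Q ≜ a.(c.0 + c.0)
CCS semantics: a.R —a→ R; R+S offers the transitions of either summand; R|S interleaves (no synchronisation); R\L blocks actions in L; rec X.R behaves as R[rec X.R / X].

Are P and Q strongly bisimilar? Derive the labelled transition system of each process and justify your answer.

YES

LTS(P): 3 reachable states
  u0 = a.(c.0 + c.0 + c.0) | —a→ u1
  u1 = c.0 + c.0 + c.0 | —c→ u2
  u2 = 0 | ∅
LTS(Q): 3 reachable states
  v0 = a.(c.0 + c.0) | —a→ v1
  v1 = c.0 + c.0 | —c→ v2
  v2 = 0 | ∅
Coarsest stable partition (strong bisimilarity classes):
  B0 = {u0, v0}
  B1 = {u1, v1}
  B2 = {u2, v2}
u0 ∈ B0, v0 ∈ B0 → same block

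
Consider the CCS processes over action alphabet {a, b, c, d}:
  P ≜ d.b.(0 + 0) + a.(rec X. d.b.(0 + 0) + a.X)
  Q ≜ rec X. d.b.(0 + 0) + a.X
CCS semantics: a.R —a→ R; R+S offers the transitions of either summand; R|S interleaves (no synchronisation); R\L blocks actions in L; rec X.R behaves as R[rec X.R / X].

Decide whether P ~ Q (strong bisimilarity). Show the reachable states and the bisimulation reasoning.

bisimilar

LTS(P): 4 reachable states
  u0 = d.b.(0 + 0) + a.(rec X. d.b.(0 + 0) + a.X) | —a→ u1, —d→ u2
  u1 = rec X. d.b.(0 + 0) + a.X | —a→ u1, —d→ u2
  u2 = b.(0 + 0) | —b→ u3
  u3 = 0 + 0 | (no moves)
LTS(Q): 3 reachable states
  v0 = rec X. d.b.(0 + 0) + a.X | —a→ v0, —d→ v1
  v1 = b.(0 + 0) | —b→ v2
  v2 = 0 + 0 | (no moves)
Partition-refinement fixed point:
  B0 = {u0, u1, v0}
  B1 = {u2, v1}
  B2 = {u3, v2}
u0 ∈ B0, v0 ∈ B0 → same block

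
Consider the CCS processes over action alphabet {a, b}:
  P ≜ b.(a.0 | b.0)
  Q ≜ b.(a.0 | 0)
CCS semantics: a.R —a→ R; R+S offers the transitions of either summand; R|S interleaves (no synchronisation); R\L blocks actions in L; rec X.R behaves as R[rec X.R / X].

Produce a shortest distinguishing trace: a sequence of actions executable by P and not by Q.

LTS(P): 5 reachable states
  u0 = b.(a.0 | b.0) | --b--▸ u1
  u1 = a.0 | b.0 | --a--▸ u2, --b--▸ u3
  u2 = 0 | b.0 | --b--▸ u4
  u3 = a.0 | 0 | --a--▸ u4
  u4 = 0 | 0 | stopped
LTS(Q): 3 reachable states
  v0 = b.(a.0 | 0) | --b--▸ v1
  v1 = a.0 | 0 | --a--▸ v2
  v2 = 0 | 0 | stopped
Trace ⟨bb⟩ through P, begin at {u0}:
  [1] b ⇒ {u1}
  [2] b ⇒ {u3}
  ✓ P
Trace ⟨bb⟩ through Q, begin at {v0}:
  [1] b ⇒ {v1}
  [2] b ⇒ ∅  — Q cannot continue

bb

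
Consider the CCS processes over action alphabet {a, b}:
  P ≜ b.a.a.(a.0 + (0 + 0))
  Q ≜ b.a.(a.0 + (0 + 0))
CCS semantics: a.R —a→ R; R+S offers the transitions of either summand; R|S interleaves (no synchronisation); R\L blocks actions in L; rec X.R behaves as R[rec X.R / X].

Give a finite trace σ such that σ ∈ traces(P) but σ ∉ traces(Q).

P's transition system — 5 states:
  s0 = b.a.a.(a.0 + (0 + 0)) → —b→ s1
  s1 = a.a.(a.0 + (0 + 0)) → —a→ s2
  s2 = a.(a.0 + (0 + 0)) → —a→ s3
  s3 = a.0 + (0 + 0) → —a→ s4
  s4 = 0 → stopped
Q's transition system — 4 states:
  t0 = b.a.(a.0 + (0 + 0)) → —b→ t1
  t1 = a.(a.0 + (0 + 0)) → —a→ t2
  t2 = a.0 + (0 + 0) → —a→ t3
  t3 = 0 → stopped
Executing baaa from P (initial set {s0}):
  [1] b ⇒ {s1}
  [2] a ⇒ {s2}
  [3] a ⇒ {s3}
  [4] a ⇒ {s4}
  P completes σ.
Executing baaa from Q (initial set {t0}):
  [1] b ⇒ {t1}
  [2] a ⇒ {t2}
  [3] a ⇒ {t3}
  [4] a ⇒ ∅  — Q cannot continue

baaa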